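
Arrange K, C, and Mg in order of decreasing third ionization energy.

Mg > C > K

Consider each +2 ion: K²⁺ is already 1 electron into the core; C²⁺ still has 2 valence electrons; Mg²⁺ is the bare [Ne] core.
Usually core removal costs more than valence removal, but here the competition is close: a tightly held n=2 valence electron can cost more to remove than an n=3 core electron, so the actual values have to decide it.
Approximate IE_3 values (kJ/mol): K 4420, C 4620, Mg 7733.
Overall IE_3 order: K < C < Mg.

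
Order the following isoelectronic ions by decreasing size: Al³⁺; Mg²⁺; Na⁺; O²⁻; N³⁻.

All of these have 10 electrons, so size is governed by nuclear charge alone: the more protons, the stronger the pull on the same electron cloud, and the smaller the ion.
Nuclear charges: Al³⁺ (Z=13), Mg²⁺ (Z=12), Na⁺ (Z=11), O²⁻ (Z=8), N³⁻ (Z=7).
Largest to smallest: N³⁻ > O²⁻ > Na⁺ > Mg²⁺ > Al³⁺.

N³⁻, O²⁻, Na⁺, Mg²⁺, Al³⁺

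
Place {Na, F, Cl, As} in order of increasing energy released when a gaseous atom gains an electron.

Na, As, F, Cl

F is in period 2, group 17; Na is in period 3, group 1; Cl is in period 3, group 17; As is in period 4, group 15.
EA tends to increase across a period and decrease down a group, though the pattern is less regular than for IE or radius.
Neither a single period nor a single group — weigh both effects.
As > Na: the two effects oppose for this pair; the across-period effect wins (78 vs 53 kJ/mol).
F > As: both effects reinforce here, so F is clearly the higher of the two.
Cl > F: this pair runs against the simple trend — see the exception note.
Note the exception: Cl has a higher electron affinity than F, contrary to the simple trend — F's small 2p subshell makes the incoming electron feel strong e⁻–e⁻ repulsion, so Cl actually releases more energy on gaining an electron.
Approximate values (kJ/mol): F 328, Na 53, Cl 349, As 78.
So from lowest to highest: Na < As < F < Cl.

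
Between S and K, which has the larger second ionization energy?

K

IE_2 is the cost of taking one more electron from the +1 cation: S⁺ still has 5 valence electrons; K⁺ is the bare [Ar] core.
Pulling an electron out of a noble-gas core costs far more than removing a remaining valence electron, so K sits at the high end of IE_2.
Tabulated IE_2 (kJ/mol): S 2252, K 3052.
Overall IE_2 order: S < K.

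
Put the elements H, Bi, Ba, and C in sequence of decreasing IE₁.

H > C > Bi > Ba

H is in period 1, group 1; C is in period 2, group 14; Ba is in period 6, group 2; Bi is in period 6, group 15.
Across a period the outer electron is held more tightly (higher IE₁); down a group it sits in a higher shell, more shielded, and comes off more easily.
These span different periods and groups, so the two trends combine.
Bi > Ba: Bi lies to the right of Ba in period 6, so the across-period effect alone puts Bi higher.
C > Bi: period and group pull opposite ways; the down-group shift dominates (1086 vs 703 kJ/mol).
H > C: the two effects oppose for this pair; the down-group effect wins (1312 vs 1086 kJ/mol).
Approximate values (kJ/mol): H 1312, C 1086, Ba 503, Bi 703.
So from highest to lowest: H > C > Bi > Ba.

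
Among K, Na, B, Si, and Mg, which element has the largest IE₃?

Mg

Consider each +2 ion: K²⁺ is already 1 electron into the core; Na²⁺ is already 1 electron into the core; B²⁺ still has 1 valence electron; Si²⁺ still has 2 valence electrons; Mg²⁺ is the bare [Ne] core.
Core electrons are held far more tightly than valence electrons, so K, Na and Mg top the IE_3 order.
Valence configurations: B²⁺ [He]2s¹, Si²⁺ [Ne]3s².
The numbers (kJ/mol): K 4420, Na 6910, B 3660, Si 3232, Mg 7733.
Putting it together, IE_3: Si < B < K < Na < Mg.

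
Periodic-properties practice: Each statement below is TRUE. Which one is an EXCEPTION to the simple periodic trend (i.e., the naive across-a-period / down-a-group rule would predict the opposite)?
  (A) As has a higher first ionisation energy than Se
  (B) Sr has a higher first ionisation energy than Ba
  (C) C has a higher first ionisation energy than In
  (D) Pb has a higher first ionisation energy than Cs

(A)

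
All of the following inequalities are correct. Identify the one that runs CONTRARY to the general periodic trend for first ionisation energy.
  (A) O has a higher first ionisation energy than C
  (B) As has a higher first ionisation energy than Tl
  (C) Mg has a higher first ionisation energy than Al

(C)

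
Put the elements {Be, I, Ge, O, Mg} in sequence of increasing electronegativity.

Mg < Be < Ge < I < O

Be is in period 2, group 2; O is in period 2, group 16; Mg is in period 3, group 2; Ge is in period 4, group 14; I is in period 5, group 17.
Smaller atoms with higher effective nuclear charge are more electronegative.
Neither a single period nor a single group — weigh both effects.
Be > Mg: they share group 2; the group trend gives Be the larger value.
Ge > Be: period and group pull opposite ways; the across-period shift dominates (2.01 vs 1.57).
I > Ge: period and group pull opposite ways; the across-period shift dominates (2.66 vs 2.01).
O > I: the two effects oppose for this pair; the down-group effect wins (3.44 vs 2.66).
Approximate values (Pauling): Be 1.57, O 3.44, Mg 1.31, Ge 2.01, I 2.66.
So from lowest to highest: Mg < Be < Ge < I < O.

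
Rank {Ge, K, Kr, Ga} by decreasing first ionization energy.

Kr, Ge, Ga, K

K is in period 4, group 1; Ga is in period 4, group 13; Ge is in period 4, group 14; Kr is in period 4, group 18.
Removing the outermost electron gets harder across a period and easier down a group.
All lie in period 4, so first ionization energy increases left to right.
So from highest to lowest: Kr > Ge > Ga > K.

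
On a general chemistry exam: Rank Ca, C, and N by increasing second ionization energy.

The second ionization energy removes an electron from the +1 ion. For each element: Ca⁺ still has 1 valence electron; C⁺ still has 3 valence electrons; N⁺ still has 4 valence electrons.
All are still removing valence electrons, so compare the +1 ions as you would atoms: IE_2 generally rises across a period (higher Z_eff) and falls down a group (larger shell), subject to the usual subshell exceptions.
Valence configurations: Ca⁺ [Ar]4s¹, C⁺ [He]2s²2p¹, N⁺ [He]2s²2p².
Approximate IE_2 values (kJ/mol): Ca 1145, C 2353, N 2856.
Overall IE_2 order: Ca < C < N.

Ca < C < N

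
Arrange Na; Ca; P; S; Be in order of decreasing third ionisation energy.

Consider each +2 ion: Na²⁺ is already 1 electron into the core; Ca²⁺ is the bare [Ar] core; P²⁺ still has 3 valence electrons; S²⁺ still has 4 valence electrons; Be²⁺ is the bare [He] core.
Core electrons are held far more tightly than valence electrons, so Ca, Na and Be top the IE_3 order.
Valence configurations: P²⁺ [Ne]3s²3p¹, S²⁺ [Ne]3s²3p².
The numbers (kJ/mol): Na 6910, Ca 4912, P 2914, S 3357, Be 14849.
So the third ionization energies run P < S < Ca < Na < Be.

Be > Na > Ca > S > P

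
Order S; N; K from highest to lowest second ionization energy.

After 1 electron has been removed, what remains? S⁺ still has 5 valence electrons; N⁺ still has 4 valence electrons; K⁺ is the bare [Ar] core.
Breaking into a closed-shell core is much more expensive than removing a leftover valence electron — K has the largest IE_2 here.
Valence configurations: S⁺ [Ne]3s²3p³, N⁺ [He]2s²2p².
Approximate IE_2 values (kJ/mol): S 2252, N 2856, K 3052.
Putting it together, IE_2: S < N < K.

K > N > S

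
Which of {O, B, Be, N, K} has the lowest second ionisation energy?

Be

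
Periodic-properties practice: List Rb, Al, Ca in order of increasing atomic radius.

Al, Ca, Rb

Al is in period 3, group 13; Ca is in period 4, group 2; Rb is in period 5, group 1.
Moving right in a period, electrons are added to the same shell under a stronger nuclear pull, so atoms get smaller; moving down, a new shell is opened and atoms get larger.
Here both period and group differ, so the two effects have to be weighed against each other.
Ca > Al: both effects reinforce here, so Ca is clearly the larger of the two.
Rb > Ca: relative to Ca, both the across-period and down-group shifts push Rb's atomic radius up.
For reference (pm): Al 126, Ca 171, Rb 210.
So from smallest to largest: Al < Ca < Rb.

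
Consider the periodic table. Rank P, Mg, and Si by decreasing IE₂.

P > Si > Mg

The second ionization energy removes an electron from the +1 ion. For each element: P⁺ still has 4 valence electrons; Mg⁺ still has 1 valence electron; Si⁺ still has 3 valence electrons.
All are still removing valence electrons, so compare the +1 ions as you would atoms: IE_2 generally rises across a period (higher Z_eff) and falls down a group (larger shell), subject to the usual subshell exceptions.
Valence configurations: P⁺ [Ne]3s²3p², Mg⁺ [Ne]3s¹, Si⁺ [Ne]3s²3p¹.
Approximate IE_2 values (kJ/mol): P 1907, Mg 1451, Si 1577.
Hence IE_2: Mg < Si < P.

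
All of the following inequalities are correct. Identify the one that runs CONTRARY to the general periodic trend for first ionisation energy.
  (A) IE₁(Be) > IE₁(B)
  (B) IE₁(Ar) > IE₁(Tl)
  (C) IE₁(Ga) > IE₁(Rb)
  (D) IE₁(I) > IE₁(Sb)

(A)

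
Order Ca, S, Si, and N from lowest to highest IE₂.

Ca < Si < S < N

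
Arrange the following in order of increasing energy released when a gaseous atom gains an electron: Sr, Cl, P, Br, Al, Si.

Sr, Al, P, Si, Br, Cl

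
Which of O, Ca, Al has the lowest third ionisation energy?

Al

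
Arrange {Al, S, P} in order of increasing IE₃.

After 2 electrons have been removed, what remains? Al²⁺ still has 1 valence electron; S²⁺ still has 4 valence electrons; P²⁺ still has 3 valence electrons.
All are still removing valence electrons, so compare the +2 ions as you would atoms: IE_3 generally rises across a period (higher Z_eff) and falls down a group (larger shell), subject to the usual subshell exceptions.
Valence configurations: Al²⁺ [Ne]3s¹, S²⁺ [Ne]3s²3p², P²⁺ [Ne]3s²3p¹.
Approximate IE_3 values (kJ/mol): Al 2745, S 3357, P 2914.
Putting it together, IE_3: Al < P < S.

Al < P < S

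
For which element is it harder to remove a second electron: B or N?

N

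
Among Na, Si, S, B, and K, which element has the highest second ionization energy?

The second ionization energy removes an electron from the +1 ion. For each element: Na⁺ is the bare [Ne] core; Si⁺ still has 3 valence electrons; S⁺ still has 5 valence electrons; B⁺ still has 2 valence electrons; K⁺ is the bare [Ar] core.
Core electrons are held far more tightly than valence electrons, so K and Na top the IE_2 order.
Valence configurations: Si⁺ [Ne]3s²3p¹, S⁺ [Ne]3s²3p³, B⁺ [He]2s².
Approximate IE_2 values (kJ/mol): Na 4562, Si 1577, S 2252, B 2427, K 3052.
Putting it together, IE_2: Si < S < B < K < Na.

Na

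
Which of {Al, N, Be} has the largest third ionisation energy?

Be

IE_3 is the cost of taking one more electron from the +2 cation: Al²⁺ still has 1 valence electron; N²⁺ still has 3 valence electrons; Be²⁺ is the bare [He] core.
Core electrons are held far more tightly than valence electrons, so Be tops the IE_3 order.
Valence configurations: Al²⁺ [Ne]3s¹, N²⁺ [He]2s²2p¹.
Tabulated IE_3 (kJ/mol): Al 2745, N 4578, Be 14849.
Putting it together, IE_3: Al < N < Be.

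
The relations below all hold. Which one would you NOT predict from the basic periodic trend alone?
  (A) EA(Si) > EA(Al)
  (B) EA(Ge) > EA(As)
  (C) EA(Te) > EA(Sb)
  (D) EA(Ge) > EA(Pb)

(B)

The general trend: electron affinity increases across a period and decreases down a group.
(A) Si (period 3, group 14) vs Al (period 3, group 13): the stated order agrees with the simple trend.
(B) Ge (period 4, group 14) vs As (period 4, group 15): the stated order contradicts the simple trend.
(C) Te (period 5, group 16) vs Sb (period 5, group 15): the stated order agrees with the simple trend.
(D) Ge (period 4, group 14) vs Pb (period 6, group 14): the stated order agrees with the simple trend.
The exception is (B): adding an electron to As's half-filled 4p³ is unfavourable, so Ge (4p²) has the more exothermic EA.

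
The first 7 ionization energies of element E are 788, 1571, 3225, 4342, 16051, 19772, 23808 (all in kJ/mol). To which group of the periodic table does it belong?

Look for the largest jump between consecutive ionization energies: IE5/IE4 ≈ 3.7, far larger than any earlier ratio.
That jump marks the point where a core electron is being removed. So the atom has 4 valence electrons.
A main-group element with 4 valence electrons is in group 14.

Group 14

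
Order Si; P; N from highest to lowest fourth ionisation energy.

N, P, Si

After 3 electrons have been removed, what remains? Si³⁺ still has 1 valence electron; P³⁺ still has 2 valence electrons; N³⁺ still has 2 valence electrons.
All are still removing valence electrons, so compare the +3 ions as you would atoms: IE_4 generally rises across a period (higher Z_eff) and falls down a group (larger shell), subject to the usual subshell exceptions.
Valence configurations: Si³⁺ [Ne]3s¹, P³⁺ [Ne]3s², N³⁺ [He]2s².
The numbers (kJ/mol): Si 4356, P 4964, N 7475.
Putting it together, IE_4: Si < P < N.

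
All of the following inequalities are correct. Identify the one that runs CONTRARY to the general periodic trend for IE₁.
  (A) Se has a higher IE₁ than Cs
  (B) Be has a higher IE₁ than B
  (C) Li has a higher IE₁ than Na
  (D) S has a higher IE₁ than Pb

The general trend: IE₁ increases across a period and decreases down a group.
(A) Se (period 4, group 16) vs Cs (period 6, group 1): the stated order agrees with the simple trend.
(B) Be (period 2, group 2) vs B (period 2, group 13): the stated order contradicts the simple trend.
(C) Li (period 2, group 1) vs Na (period 3, group 1): the stated order agrees with the simple trend.
(D) S (period 3, group 16) vs Pb (period 6, group 14): the stated order agrees with the simple trend.
The exception is (B): removing B's lone 2p electron is easier than breaking Be's filled 2s².

(B)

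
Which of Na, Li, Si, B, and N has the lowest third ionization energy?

The third ionization energy removes an electron from the +2 ion. For each element: Na²⁺ is already 1 electron into the core; Li²⁺ is already 1 electron into the core; Si²⁺ still has 2 valence electrons; B²⁺ still has 1 valence electron; N²⁺ still has 3 valence electrons.
Pulling an electron out of a noble-gas core costs far more than removing a remaining valence electron, so Na and Li sit at the high end of IE_3.
Valence configurations: Si²⁺ [Ne]3s², B²⁺ [He]2s¹, N²⁺ [He]2s²2p¹.
Approximate IE_3 values (kJ/mol): Na 6910, Li 11815, Si 3232, B 3660, N 4578.
So the third ionization energies run Si < B < N < Na < Li.

Si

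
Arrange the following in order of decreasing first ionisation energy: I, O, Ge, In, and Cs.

O is in period 2, group 16; Ge is in period 4, group 14; In is in period 5, group 13; I is in period 5, group 17; Cs is in period 6, group 1.
Across a period the outer electron is held more tightly (higher IE₁); down a group it sits in a higher shell, more shielded, and comes off more easily.
Neither a single period nor a single group — weigh both effects.
In > Cs: relative to Cs, both the across-period and down-group shifts push In's first ionization energy up.
Ge > In: both effects reinforce here, so Ge is clearly the higher of the two.
I > Ge: the two effects oppose for this pair; the across-period effect wins (1008 vs 762 kJ/mol).
O > I: the two effects oppose for this pair; the down-group effect wins (1314 vs 1008 kJ/mol).
Tabulated first ionization energy (kJ/mol): O 1314, Ge 762, In 558, I 1008, Cs 376.
So from highest to lowest: O > I > Ge > In > Cs.

O > I > Ge > In > Cs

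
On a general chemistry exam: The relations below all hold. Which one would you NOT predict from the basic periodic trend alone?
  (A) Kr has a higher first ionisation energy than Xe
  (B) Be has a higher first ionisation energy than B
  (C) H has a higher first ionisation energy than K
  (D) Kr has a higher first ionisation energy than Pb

The general trend: first ionisation energy increases across a period and decreases down a group.
(A) Kr (period 4, group 18) vs Xe (period 5, group 18): the stated order agrees with the simple trend.
(B) Be (period 2, group 2) vs B (period 2, group 13): the stated order contradicts the simple trend.
(C) H (period 1, group 1) vs K (period 4, group 1): the stated order agrees with the simple trend.
(D) Kr (period 4, group 18) vs Pb (period 6, group 14): the stated order agrees with the simple trend.
The exception is (B): removing B's lone 2p electron is easier than breaking Be's filled 2s².

(B)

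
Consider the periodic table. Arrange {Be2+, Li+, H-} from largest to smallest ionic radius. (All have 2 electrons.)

H-, Li+, Be2+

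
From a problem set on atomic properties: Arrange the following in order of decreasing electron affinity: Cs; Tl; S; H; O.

EA tends to increase across a period and decrease down a group, though the pattern is less regular than for IE or radius.
Here both period and group differ, so the two effects have to be weighed against each other.
Cs > Tl: this pair runs against the simple trend — see the exception note.
H > Cs: H sits above Cs in group 1, so the down-group effect alone puts H higher.
O > H: period and group pull opposite ways; the across-period shift dominates (141 vs 73 kJ/mol).
S > O: this pair runs against the simple trend — see the exception note.
Note the exception: Cs has a higher electron affinity than Tl, contrary to the simple trend — Tl's ns²np¹ configuration gives only a small electron affinity — the sparsely filled np subshell binds an added electron weakly.
Note the exception: S has a higher electron affinity than O, contrary to the simple trend — the compact 2p subshell of O repels the added electron more than S's larger 3p does.
Tabulated electron affinity (kJ/mol): H 73, O 141, S 200, Cs 46, Tl 19.
So from highest to lowest: S > O > H > Cs > Tl.

S > O > H > Cs > Tl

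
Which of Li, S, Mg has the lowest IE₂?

Consider each +1 ion: Li⁺ is the bare [He] core; S⁺ still has 5 valence electrons; Mg⁺ still has 1 valence electron.
Pulling an electron out of a noble-gas core costs far more than removing a remaining valence electron, so Li sits at the high end of IE_2.
Valence configurations: S⁺ [Ne]3s²3p³, Mg⁺ [Ne]3s¹.
Approximate IE_2 values (kJ/mol): Li 7298, S 2252, Mg 1451.
Overall IE_2 order: Mg < S < Li.

Mg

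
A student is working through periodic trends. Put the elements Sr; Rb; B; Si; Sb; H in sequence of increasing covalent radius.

H < B < Si < Sb < Sr < Rb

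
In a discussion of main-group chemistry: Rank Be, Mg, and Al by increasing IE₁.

Al < Mg < Be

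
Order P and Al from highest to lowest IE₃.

After 2 electrons have been removed, what remains? P²⁺ still has 3 valence electrons; Al²⁺ still has 1 valence electron.
All are still removing valence electrons, so compare the +2 ions as you would atoms: IE_3 generally rises across a period (higher Z_eff) and falls down a group (larger shell), subject to the usual subshell exceptions.
Valence configurations: P²⁺ [Ne]3s²3p¹, Al²⁺ [Ne]3s¹.
Tabulated IE_3 (kJ/mol): P 2914, Al 2745.
Putting it together, IE_3: Al < P.

P, Al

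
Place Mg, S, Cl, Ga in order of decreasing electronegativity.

Electronegativity increases across a period and decreases down a group, tracking effective nuclear charge and atomic size.
Neither a single period nor a single group — weigh both effects.
Ga > Mg: period and group pull opposite ways; the across-period shift dominates (1.81 vs 1.31).
S > Ga: relative to Ga, both the across-period and down-group shifts push S's electronegativity up.
Cl > S: Cl lies to the right of S in period 3, so the across-period effect alone puts Cl higher.
Tabulated electronegativity (Pauling): Mg 1.31, S 2.58, Cl 3.16, Ga 1.81.
So from highest to lowest: Cl > S > Ga > Mg.

Cl > S > Ga > Mg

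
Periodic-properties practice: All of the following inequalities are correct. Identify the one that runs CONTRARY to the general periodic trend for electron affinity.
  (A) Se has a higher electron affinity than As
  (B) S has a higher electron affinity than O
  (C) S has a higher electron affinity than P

(B)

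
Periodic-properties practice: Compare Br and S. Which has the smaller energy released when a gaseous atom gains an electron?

EA tends to increase across a period and decrease down a group, though the pattern is less regular than for IE or radius.
These sit on a diagonal, where the across-period and down-group effects partly cancel.
Br > S: the two effects oppose for this pair; the across-period effect wins (325 vs 200 kJ/mol).
Approximate values (kJ/mol): S 200, Br 325.
So S has the smaller energy released when a gaseous atom gains an electron (S < Br).

S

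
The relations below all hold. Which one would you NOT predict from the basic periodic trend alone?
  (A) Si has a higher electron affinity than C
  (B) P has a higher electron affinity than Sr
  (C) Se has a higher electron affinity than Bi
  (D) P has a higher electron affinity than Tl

(A)

The general trend: electron affinity increases across a period and decreases down a group.
(A) Si (period 3, group 14) vs C (period 2, group 14): the stated order contradicts the simple trend.
(B) P (period 3, group 15) vs Sr (period 5, group 2): the stated order agrees with the simple trend.
(C) Se (period 4, group 16) vs Bi (period 6, group 15): the stated order agrees with the simple trend.
(D) P (period 3, group 15) vs Tl (period 6, group 13): the stated order agrees with the simple trend.
The exception is (A): Si's larger, more diffuse 3p orbitals accept an added electron slightly more readily than C's compact 2p.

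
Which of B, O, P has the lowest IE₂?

P

IE_2 is the cost of taking one more electron from the +1 cation: B⁺ still has 2 valence electrons; O⁺ still has 5 valence electrons; P⁺ still has 4 valence electrons.
All are still removing valence electrons, so compare the +1 ions as you would atoms: IE_2 generally rises across a period (higher Z_eff) and falls down a group (larger shell), subject to the usual subshell exceptions.
Valence configurations: B⁺ [He]2s², O⁺ [He]2s²2p³, P⁺ [Ne]3s²3p².
Approximate IE_2 values (kJ/mol): B 2427, O 3388, P 1907.
Putting it together, IE_2: P < B < O.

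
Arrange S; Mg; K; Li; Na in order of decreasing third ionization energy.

After 2 electrons have been removed, what remains? S²⁺ still has 4 valence electrons; Mg²⁺ is the bare [Ne] core; K²⁺ is already 1 electron into the core; Li²⁺ is already 1 electron into the core; Na²⁺ is already 1 electron into the core.
Breaking into a closed-shell core is much more expensive than removing a leftover valence electron — K, Na, Mg and Li have the largest IE_3 here.
The numbers (kJ/mol): S 3357, Mg 7733, K 4420, Li 11815, Na 6910.
So the third ionization energies run S < K < Na < Mg < Li.

Li > Mg > Na > K > S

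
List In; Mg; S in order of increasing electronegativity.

Electronegativity increases across a period and decreases down a group, tracking effective nuclear charge and atomic size.
These span different periods and groups, so the two trends combine.
In > Mg: period and group pull opposite ways; the across-period shift dominates (1.78 vs 1.31).
S > In: relative to In, both the across-period and down-group shifts push S's electronegativity up.
Tabulated electronegativity (Pauling): Mg 1.31, S 2.58, In 1.78.
So from lowest to highest: Mg < In < S.

Mg, In, S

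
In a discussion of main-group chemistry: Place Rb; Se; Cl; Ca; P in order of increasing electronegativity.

Electronegativity increases across a period and decreases down a group, tracking effective nuclear charge and atomic size.
Neither a single period nor a single group — weigh both effects.
Ca > Rb: both effects reinforce here, so Ca is clearly the higher of the two.
P > Ca: both effects reinforce here, so P is clearly the higher of the two.
Se > P: period and group pull opposite ways; the across-period shift dominates (2.55 vs 2.19).
Cl > Se: both effects reinforce here, so Cl is clearly the higher of the two.
For reference (Pauling): P 2.19, Cl 3.16, Ca 1.00, Se 2.55, Rb 0.82.
So from lowest to highest: Rb < Ca < P < Se < Cl.

Rb < Ca < P < Se < Cl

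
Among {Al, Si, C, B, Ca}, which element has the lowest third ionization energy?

After 2 electrons have been removed, what remains? Al²⁺ still has 1 valence electron; Si²⁺ still has 2 valence electrons; C²⁺ still has 2 valence electrons; B²⁺ still has 1 valence electron; Ca²⁺ is the bare [Ar] core.
Breaking into a closed-shell core is much more expensive than removing a leftover valence electron — Ca has the largest IE_3 here.
Valence configurations: Al²⁺ [Ne]3s¹, Si²⁺ [Ne]3s², C²⁺ [He]2s², B²⁺ [He]2s¹.
The numbers (kJ/mol): Al 2745, Si 3232, C 4620, B 3660, Ca 4912.
Putting it together, IE_3: Al < Si < B < C < Ca.

Al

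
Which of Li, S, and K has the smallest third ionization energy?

The third ionization energy removes an electron from the +2 ion. For each element: Li²⁺ is already 1 electron into the core; S²⁺ still has 4 valence electrons; K²⁺ is already 1 electron into the core.
Core electrons are held far more tightly than valence electrons, so K and Li top the IE_3 order.
Approximate IE_3 values (kJ/mol): Li 11815, S 3357, K 4420.
Hence IE_3: S < K < Li.

S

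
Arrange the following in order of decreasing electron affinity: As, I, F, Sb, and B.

F > I > Sb > As > B

B is in period 2, group 13; F is in period 2, group 17; As is in period 4, group 15; Sb is in period 5, group 15; I is in period 5, group 17.
EA tends to increase across a period and decrease down a group, though the pattern is less regular than for IE or radius.
These span different periods and groups, so the two trends combine.
As > B: period and group pull opposite ways; the across-period shift dominates (78 vs 27 kJ/mol).
Sb > As: this pair runs against the simple trend — see the exception note.
I > Sb: both are in period 5; the period trend gives I the larger value.
F > I: F sits above I in group 17, so the down-group effect alone puts F higher.
Note the exception: Sb has a higher electron affinity than As, contrary to the simple trend — both are half-filled np³, but the pairing/repulsion penalty for the added electron shrinks as the p orbitals become larger and more diffuse down the group, and for Sb that outweighs the weaker nuclear attraction.
Approximate values (kJ/mol): B 27, F 328, As 78, Sb 103, I 295.
So from highest to lowest: F > I > Sb > As > B.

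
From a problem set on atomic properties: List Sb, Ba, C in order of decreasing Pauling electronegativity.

C is in period 2, group 14; Sb is in period 5, group 15; Ba is in period 6, group 2.
Atoms toward the upper right of the periodic table pull bonding electrons most strongly.
These span different periods and groups, so the two trends combine.
Sb > Ba: relative to Ba, both the across-period and down-group shifts push Sb's electronegativity up.
C > Sb: period and group pull opposite ways; the down-group shift dominates (2.55 vs 2.05).
For reference (Pauling): C 2.55, Sb 2.05, Ba 0.89.
So from highest to lowest: C > Sb > Ba.

C, Sb, Ba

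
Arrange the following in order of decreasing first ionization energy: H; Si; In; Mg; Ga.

H, Si, Mg, Ga, In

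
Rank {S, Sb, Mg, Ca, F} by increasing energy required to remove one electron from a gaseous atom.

F is in period 2, group 17; Mg is in period 3, group 2; S is in period 3, group 16; Ca is in period 4, group 2; Sb is in period 5, group 15.
Across a period the outer electron is held more tightly (higher IE₁); down a group it sits in a higher shell, more shielded, and comes off more easily.
Here both period and group differ, so the two effects have to be weighed against each other.
Mg > Ca: they share group 2; the group trend gives Mg the larger value.
Sb > Mg: period and group pull opposite ways; the across-period shift dominates (831 vs 738 kJ/mol).
S > Sb: relative to Sb, both the across-period and down-group shifts push S's first ionization energy up.
F > S: both effects reinforce here, so F is clearly the higher of the two.
For reference (kJ/mol): F 1681, Mg 738, S 1000, Ca 590, Sb 831.
So from lowest to highest: Ca < Mg < Sb < S < F.

Ca, Mg, Sb, S, F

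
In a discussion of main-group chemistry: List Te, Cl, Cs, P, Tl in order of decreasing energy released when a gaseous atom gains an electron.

Cl, Te, P, Cs, Tl

P is in period 3, group 15; Cl is in period 3, group 17; Te is in period 5, group 16; Cs is in period 6, group 1; Tl is in period 6, group 13.
Atoms with high Z_eff and room in the valence shell (especially the halogens) have the most exothermic electron affinities.
Neither a single period nor a single group — weigh both effects.
Cs > Tl: this pair runs against the simple trend — see the exception note.
P > Cs: relative to Cs, both the across-period and down-group shifts push P's electron affinity up.
Te > P: the two effects oppose for this pair; the across-period effect wins (190 vs 72 kJ/mol).
Cl > Te: both effects reinforce here, so Cl is clearly the higher of the two.
Note the exception: Cs has a higher electron affinity than Tl, contrary to the simple trend — Tl's ns²np¹ configuration gives only a small electron affinity — the sparsely filled np subshell binds an added electron weakly.
Tabulated electron affinity (kJ/mol): P 72, Cl 349, Te 190, Cs 46, Tl 19.
So from highest to lowest: Cl > Te > P > Cs > Tl.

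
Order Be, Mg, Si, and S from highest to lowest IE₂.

IE_2 is the cost of taking one more electron from the +1 cation: Be⁺ still has 1 valence electron; Mg⁺ still has 1 valence electron; Si⁺ still has 3 valence electrons; S⁺ still has 5 valence electrons.
All are still removing valence electrons, so compare the +1 ions as you would atoms: IE_2 generally rises across a period (higher Z_eff) and falls down a group (larger shell), subject to the usual subshell exceptions.
Valence configurations: Be⁺ [He]2s¹, Mg⁺ [Ne]3s¹, Si⁺ [Ne]3s²3p¹, S⁺ [Ne]3s²3p³.
The numbers (kJ/mol): Be 1757, Mg 1451, Si 1577, S 2252.
Hence IE_2: Mg < Si < Be < S.

S > Be > Si > Mg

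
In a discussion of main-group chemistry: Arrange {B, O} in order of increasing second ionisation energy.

B < O

IE_2 is the cost of taking one more electron from the +1 cation: B⁺ still has 2 valence electrons; O⁺ still has 5 valence electrons.
All are still removing valence electrons, so compare the +1 ions as you would atoms: IE_2 generally rises across a period (higher Z_eff) and falls down a group (larger shell), subject to the usual subshell exceptions.
Valence configurations: B⁺ [He]2s², O⁺ [He]2s²2p³.
Approximate IE_2 values (kJ/mol): B 2427, O 3388.
So the second ionization energies run B < O.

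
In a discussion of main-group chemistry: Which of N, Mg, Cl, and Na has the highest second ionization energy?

Na

Consider each +1 ion: N⁺ still has 4 valence electrons; Mg⁺ still has 1 valence electron; Cl⁺ still has 6 valence electrons; Na⁺ is the bare [Ne] core.
Pulling an electron out of a noble-gas core costs far more than removing a remaining valence electron, so Na sits at the high end of IE_2.
Valence configurations: N⁺ [He]2s²2p², Mg⁺ [Ne]3s¹, Cl⁺ [Ne]3s²3p⁴.
Tabulated IE_2 (kJ/mol): N 2856, Mg 1451, Cl 2298, Na 4562.
Putting it together, IE_2: Mg < Cl < N < Na.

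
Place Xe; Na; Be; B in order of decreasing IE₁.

Xe > Be > B > Na

Be is in period 2, group 2; B is in period 2, group 13; Na is in period 3, group 1; Xe is in period 5, group 18.
Removing the outermost electron gets harder across a period and easier down a group.
Neither a single period nor a single group — weigh both effects.
B > Na: relative to Na, both the across-period and down-group shifts push B's first ionization energy up.
Be > B: this pair runs against the simple trend — see the exception note.
Xe > Be: period and group pull opposite ways; the across-period shift dominates (1170 vs 900 kJ/mol).
Note the exception: Be has a higher first ionization energy than B, contrary to the simple trend — removing B's lone 2p electron is easier than breaking Be's filled 2s².
For reference (kJ/mol): Be 900, B 801, Na 496, Xe 1170.
So from highest to lowest: Xe > Be > B > Na.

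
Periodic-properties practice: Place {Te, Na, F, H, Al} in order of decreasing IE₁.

F > H > Te > Al > Na

H is in period 1, group 1; F is in period 2, group 17; Na is in period 3, group 1; Al is in period 3, group 13; Te is in period 5, group 16.
Removing the outermost electron gets harder across a period and easier down a group.
These span different periods and groups, so the two trends combine.
Al > Na: both are in period 3; the period trend gives Al the larger value.
Te > Al: the two effects oppose for this pair; the across-period effect wins (869 vs 578 kJ/mol).
H > Te: period and group pull opposite ways; the down-group shift dominates (1312 vs 869 kJ/mol).
F > H: the two effects oppose for this pair; the across-period effect wins (1681 vs 1312 kJ/mol).
Approximate values (kJ/mol): H 1312, F 1681, Na 496, Al 578, Te 869.
So from highest to lowest: F > H > Te > Al > Na.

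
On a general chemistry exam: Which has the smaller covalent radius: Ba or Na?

Na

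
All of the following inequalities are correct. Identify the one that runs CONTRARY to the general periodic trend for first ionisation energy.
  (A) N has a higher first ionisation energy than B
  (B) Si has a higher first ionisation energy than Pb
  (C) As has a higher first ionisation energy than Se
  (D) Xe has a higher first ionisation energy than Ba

The general trend: first ionisation energy increases across a period and decreases down a group.
(A) N (period 2, group 15) vs B (period 2, group 13): the stated order agrees with the simple trend.
(B) Si (period 3, group 14) vs Pb (period 6, group 14): the stated order agrees with the simple trend.
(C) As (period 4, group 15) vs Se (period 4, group 16): the stated order contradicts the simple trend.
(D) Xe (period 5, group 18) vs Ba (period 6, group 2): the stated order agrees with the simple trend.
The exception is (C): Se (4p⁴) ionizes more easily than half-filled As (4p³).

(C)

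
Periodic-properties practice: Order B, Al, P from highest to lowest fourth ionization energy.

B > Al > P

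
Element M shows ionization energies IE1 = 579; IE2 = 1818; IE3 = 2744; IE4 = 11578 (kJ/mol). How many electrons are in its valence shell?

Look for the largest jump between consecutive ionization energies: IE4/IE3 ≈ 4.2, far larger than any earlier ratio.
That jump marks the point where a core electron is being removed. So the atom has 3 valence electrons.

3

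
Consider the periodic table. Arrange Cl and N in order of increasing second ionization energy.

Cl < N

Consider each +1 ion: Cl⁺ still has 6 valence electrons; N⁺ still has 4 valence electrons.
All are still removing valence electrons, so compare the +1 ions as you would atoms: IE_2 generally rises across a period (higher Z_eff) and falls down a group (larger shell), subject to the usual subshell exceptions.
Valence configurations: Cl⁺ [Ne]3s²3p⁴, N⁺ [He]2s²2p².
Approximate IE_2 values (kJ/mol): Cl 2298, N 2856.
Putting it together, IE_2: Cl < N.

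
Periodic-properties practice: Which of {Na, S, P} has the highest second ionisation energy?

IE_2 is the cost of taking one more electron from the +1 cation: Na⁺ is the bare [Ne] core; S⁺ still has 5 valence electrons; P⁺ still has 4 valence electrons.
Breaking into a closed-shell core is much more expensive than removing a leftover valence electron — Na has the largest IE_2 here.
Valence configurations: S⁺ [Ne]3s²3p³, P⁺ [Ne]3s²3p².
The numbers (kJ/mol): Na 4562, S 2252, P 1907.
Hence IE_2: P < S < Na.

Na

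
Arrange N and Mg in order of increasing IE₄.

N, Mg

Consider each +3 ion: N³⁺ still has 2 valence electrons; Mg³⁺ is already 1 electron into the core.
Pulling an electron out of a noble-gas core costs far more than removing a remaining valence electron, so Mg sits at the high end of IE_4.
Approximate IE_4 values (kJ/mol): N 7475, Mg 10543.
Overall IE_4 order: N < Mg.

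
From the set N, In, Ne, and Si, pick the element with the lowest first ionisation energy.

N is in period 2, group 15; Ne is in period 2, group 18; Si is in period 3, group 14; In is in period 5, group 13.
Across a period the outer electron is held more tightly (higher IE₁); down a group it sits in a higher shell, more shielded, and comes off more easily.
Neither a single period nor a single group — weigh both effects.
Si > In: both effects reinforce here, so Si is clearly the higher of the two.
N > Si: both effects reinforce here, so N is clearly the higher of the two.
Ne > N: both are in period 2; the period trend gives Ne the larger value.
For reference (kJ/mol): N 1402, Ne 2081, Si 786, In 558.
The lowest first ionisation energy among these belongs to In.

In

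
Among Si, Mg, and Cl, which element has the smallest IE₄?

Si

Consider each +3 ion: Si³⁺ still has 1 valence electron; Mg³⁺ is already 1 electron into the core; Cl³⁺ still has 4 valence electrons.
Breaking into a closed-shell core is much more expensive than removing a leftover valence electron — Mg has the largest IE_4 here.
Valence configurations: Si³⁺ [Ne]3s¹, Cl³⁺ [Ne]3s²3p².
Approximate IE_4 values (kJ/mol): Si 4356, Mg 10543, Cl 5159.
Overall IE_4 order: Si < Cl < Mg.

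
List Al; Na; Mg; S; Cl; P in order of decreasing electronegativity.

Cl > S > P > Al > Mg > Na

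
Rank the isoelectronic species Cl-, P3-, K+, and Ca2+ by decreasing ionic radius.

All of these have 18 electrons, so size is governed by nuclear charge alone: the more protons, the stronger the pull on the same electron cloud, and the smaller the ion.
Nuclear charges: Ca2+ (Z=20), K+ (Z=19), Cl- (Z=17), P3- (Z=15).
Largest to smallest: P3- > Cl- > K+ > Ca2+.

P3-, Cl-, K+, Ca2+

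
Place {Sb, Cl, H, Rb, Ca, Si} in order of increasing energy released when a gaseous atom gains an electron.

Ca, Rb, H, Sb, Si, Cl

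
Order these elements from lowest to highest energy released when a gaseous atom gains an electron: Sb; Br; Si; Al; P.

Al is in period 3, group 13; Si is in period 3, group 14; P is in period 3, group 15; Br is in period 4, group 17; Sb is in period 5, group 15.
Adding an electron releases more energy for atoms nearer the top right (short of the noble gases).
Here both period and group differ, so the two effects have to be weighed against each other.
P > Al: both are in period 3; the period trend gives P the larger value.
Sb > P: this pair runs against the simple trend — see the exception note.
Si > Sb: the two effects oppose for this pair; the down-group effect wins (134 vs 103 kJ/mol).
Br > Si: the two effects oppose for this pair; the across-period effect wins (325 vs 134 kJ/mol).
Note the exception: Sb has a higher electron affinity than P, contrary to the simple trend — both are half-filled np³, but the pairing/repulsion penalty for the added electron shrinks as the p orbitals become larger and more diffuse down the group, and for Sb that outweighs the weaker nuclear attraction.
Note the exception: Si has a higher electron affinity than P, contrary to the simple trend — adding an electron to P's half-filled 3p³ is unfavourable, so Si (3p²) has the more exothermic EA.
For reference (kJ/mol): Al 42, Si 134, P 72, Br 325, Sb 103.
So from lowest to highest: Al < P < Sb < Si < Br.

Al, P, Sb, Si, Br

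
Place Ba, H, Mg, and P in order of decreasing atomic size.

Ba, Mg, P, H

H is in period 1, group 1; Mg is in period 3, group 2; P is in period 3, group 15; Ba is in period 6, group 2.
Atomic radius shrinks across a period as nuclear charge pulls the same shell inward, and grows down a group as new shells are added.
Neither a single period nor a single group — weigh both effects.
P > H: period and group pull opposite ways; the down-group shift dominates (111 vs 32 pm).
Mg > P: Mg lies to the left of P in period 3, so the across-period effect alone puts Mg larger.
Ba > Mg: Ba sits below Mg in group 2, so the down-group effect alone puts Ba larger.
Approximate values (pm): H 32, Mg 139, P 111, Ba 196.
So from largest to smallest: Ba > Mg > P > H.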